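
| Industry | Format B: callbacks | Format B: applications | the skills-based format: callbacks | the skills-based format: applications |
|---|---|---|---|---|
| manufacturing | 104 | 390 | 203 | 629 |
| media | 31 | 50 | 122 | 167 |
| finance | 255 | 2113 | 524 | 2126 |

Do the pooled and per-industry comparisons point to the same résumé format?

Yes

Manufacturing: Format B 104/390 = 26.7%, the skills-based format 203/629 = 32.3% → the skills-based format
Media: Format B 31/50 = 62.0%, the skills-based format 122/167 = 73.1% → the skills-based format
Finance: Format B 255/2113 = 12.1%, the skills-based format 524/2126 = 24.6% → the skills-based format
Overall: Format B 390/2553 = 15.3%, the skills-based format 849/2922 = 29.1% → the skills-based format
The skills-based format wins overall and in every industry group — no reversal.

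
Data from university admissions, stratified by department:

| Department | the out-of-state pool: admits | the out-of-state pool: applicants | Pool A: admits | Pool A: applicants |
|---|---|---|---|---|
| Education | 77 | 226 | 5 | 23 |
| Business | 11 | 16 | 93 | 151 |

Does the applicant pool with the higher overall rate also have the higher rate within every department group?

Education: the out-of-state pool 77/226 = 34.1%, Pool A 5/23 = 21.7% → the out-of-state pool
Business: the out-of-state pool 11/16 = 68.8%, Pool A 93/151 = 61.6% → the out-of-state pool
Overall: the out-of-state pool 88/242 = 36.4%, Pool A 98/174 = 56.3% → Pool A
The out-of-state pool wins each department group but Pool A wins overall — the comparison reverses. The out-of-state pool's applicants skew toward Education, which has a lower base rate.

No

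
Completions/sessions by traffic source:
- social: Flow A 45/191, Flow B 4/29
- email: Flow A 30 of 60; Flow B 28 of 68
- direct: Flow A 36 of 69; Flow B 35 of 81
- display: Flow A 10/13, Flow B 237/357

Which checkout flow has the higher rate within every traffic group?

Social: Flow A 45/191 = 23.6%, Flow B 4/29 = 13.8% → Flow A
Email: Flow A 30/60 = 50.0%, Flow B 28/68 = 41.2% → Flow A
Direct: Flow A 36/69 = 52.2%, Flow B 35/81 = 43.2% → Flow A
Display: Flow A 10/13 = 76.9%, Flow B 237/357 = 66.4% → Flow A
Flow A has the higher rate in all 4 groups.

Flow A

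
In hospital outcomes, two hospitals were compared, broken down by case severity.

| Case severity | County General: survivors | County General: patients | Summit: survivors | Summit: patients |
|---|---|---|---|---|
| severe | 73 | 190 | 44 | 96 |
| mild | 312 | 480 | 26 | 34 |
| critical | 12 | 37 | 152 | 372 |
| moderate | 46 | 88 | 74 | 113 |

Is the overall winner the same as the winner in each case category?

Severe: County General 73/190 = 38.4%, Summit 44/96 = 45.8% → Summit
Mild: County General 312/480 = 65.0%, Summit 26/34 = 76.5% → Summit
Critical: County General 12/37 = 32.4%, Summit 152/372 = 40.9% → Summit
Moderate: County General 46/88 = 52.3%, Summit 74/113 = 65.5% → Summit
Overall: County General 443/795 = 55.7%, Summit 296/615 = 48.1% → County General
Summit wins each case group but County General wins overall — the comparison reverses. Summit's patients skew toward critical, which has a lower base rate.

No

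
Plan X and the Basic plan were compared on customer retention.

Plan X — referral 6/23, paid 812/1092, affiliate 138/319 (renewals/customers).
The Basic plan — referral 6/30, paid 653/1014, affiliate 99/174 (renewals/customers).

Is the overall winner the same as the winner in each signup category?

No

Referral: Plan X 6/23 = 26.1%, the Basic plan 6/30 = 20.0% → Plan X
Paid: Plan X 812/1092 = 74.4%, the Basic plan 653/1014 = 64.4% → Plan X
Affiliate: Plan X 138/319 = 43.3%, the Basic plan 99/174 = 56.9% → the Basic plan
Overall: Plan X 956/1434 = 66.7%, the Basic plan 758/1218 = 62.2% → Plan X
Neither sweeps: Plan X wins 2 of 3 groups, the Basic plan wins 1. Plan X wins overall but not every group — no Simpson reversal.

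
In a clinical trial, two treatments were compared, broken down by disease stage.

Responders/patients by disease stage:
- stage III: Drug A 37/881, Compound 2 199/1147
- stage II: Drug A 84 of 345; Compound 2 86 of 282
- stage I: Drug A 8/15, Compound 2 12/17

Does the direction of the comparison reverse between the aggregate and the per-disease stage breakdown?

Stage III: Drug A 37/881 = 4.2%, Compound 2 199/1147 = 17.3% → Compound 2
Stage II: Drug A 84/345 = 24.3%, Compound 2 86/282 = 30.5% → Compound 2
Stage I: Drug A 8/15 = 53.3%, Compound 2 12/17 = 70.6% → Compound 2
Overall: Drug A 129/1241 = 10.4%, Compound 2 297/1446 = 20.5% → Compound 2
Compound 2 wins overall and in every disease group — no reversal.

No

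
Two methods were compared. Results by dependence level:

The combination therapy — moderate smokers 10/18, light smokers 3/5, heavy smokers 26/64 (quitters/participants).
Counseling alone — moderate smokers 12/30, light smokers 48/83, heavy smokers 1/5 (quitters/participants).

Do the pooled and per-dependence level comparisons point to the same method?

No

Moderate smokers: the combination therapy 10/18 = 55.6%, counseling alone 12/30 = 40.0% → the combination therapy
Light smokers: the combination therapy 3/5 = 60.0%, counseling alone 48/83 = 57.8% → the combination therapy
Heavy smokers: the combination therapy 26/64 = 40.6%, counseling alone 1/5 = 20.0% → the combination therapy
Overall: the combination therapy 39/87 = 44.8%, counseling alone 61/118 = 51.7% → counseling alone
The combination therapy wins each dependence group but counseling alone wins overall — the comparison reverses. The combination therapy's participants skew toward heavy smokers, which has a lower base rate.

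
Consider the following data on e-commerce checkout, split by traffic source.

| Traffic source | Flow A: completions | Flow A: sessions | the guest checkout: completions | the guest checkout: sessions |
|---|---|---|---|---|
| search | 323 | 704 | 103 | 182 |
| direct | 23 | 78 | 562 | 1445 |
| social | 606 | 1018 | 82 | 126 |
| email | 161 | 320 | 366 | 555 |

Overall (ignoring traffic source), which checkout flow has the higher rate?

Flow A

Search: Flow A 323/704 = 45.9%, the guest checkout 103/182 = 56.6% → the guest checkout
Direct: Flow A 23/78 = 29.5%, the guest checkout 562/1445 = 38.9% → the guest checkout
Social: Flow A 606/1018 = 59.5%, the guest checkout 82/126 = 65.1% → the guest checkout
Email: Flow A 161/320 = 50.3%, the guest checkout 366/555 = 65.9% → the guest checkout
Overall: Flow A 1113/2120 = 52.5%, the guest checkout 1113/2308 = 48.2% → Flow A
(The guest checkout wins every traffic group but Flow A wins overall — the guest checkout's sessions skew toward the low-rate direct group.)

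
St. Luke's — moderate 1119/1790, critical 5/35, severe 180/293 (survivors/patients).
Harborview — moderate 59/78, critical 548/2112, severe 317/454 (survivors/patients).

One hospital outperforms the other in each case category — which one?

Harborview

Moderate: St. Luke's 1119/1790 = 62.5%, Harborview 59/78 = 75.6% → Harborview
Critical: St. Luke's 5/35 = 14.3%, Harborview 548/2112 = 25.9% → Harborview
Severe: St. Luke's 180/293 = 61.4%, Harborview 317/454 = 69.8% → Harborview
Harborview has the higher rate in all 3 groups.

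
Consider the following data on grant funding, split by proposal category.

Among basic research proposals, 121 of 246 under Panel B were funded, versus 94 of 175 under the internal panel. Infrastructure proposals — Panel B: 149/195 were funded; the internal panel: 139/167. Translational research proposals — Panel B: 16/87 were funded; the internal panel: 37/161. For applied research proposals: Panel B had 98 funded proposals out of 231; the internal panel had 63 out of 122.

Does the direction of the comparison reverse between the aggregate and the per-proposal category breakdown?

Basic research: Panel B 121/246 = 49.2%, the internal panel 94/175 = 53.7% → the internal panel
Infrastructure: Panel B 149/195 = 76.4%, the internal panel 139/167 = 83.2% → the internal panel
Translational research: Panel B 16/87 = 18.4%, the internal panel 37/161 = 23.0% → the internal panel
Applied research: Panel B 98/231 = 42.4%, the internal panel 63/122 = 51.6% → the internal panel
Overall: Panel B 384/759 = 50.6%, the internal panel 333/625 = 53.3% → the internal panel
The internal panel wins overall and in every proposal group — no reversal.

No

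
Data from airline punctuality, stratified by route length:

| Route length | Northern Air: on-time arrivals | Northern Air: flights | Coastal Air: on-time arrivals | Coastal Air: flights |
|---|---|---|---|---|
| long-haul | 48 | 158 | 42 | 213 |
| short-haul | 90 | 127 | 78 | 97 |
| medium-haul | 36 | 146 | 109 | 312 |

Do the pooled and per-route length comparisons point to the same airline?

No

Long-haul: Northern Air 48/158 = 30.4%, Coastal Air 42/213 = 19.7% → Northern Air
Short-haul: Northern Air 90/127 = 70.9%, Coastal Air 78/97 = 80.4% → Coastal Air
Medium-haul: Northern Air 36/146 = 24.7%, Coastal Air 109/312 = 34.9% → Coastal Air
Overall: Northern Air 174/431 = 40.4%, Coastal Air 229/622 = 36.8% → Northern Air
Neither sweeps: Northern Air wins 1 of 3 groups, Coastal Air wins 2. Northern Air wins overall but not every group — no Simpson reversal.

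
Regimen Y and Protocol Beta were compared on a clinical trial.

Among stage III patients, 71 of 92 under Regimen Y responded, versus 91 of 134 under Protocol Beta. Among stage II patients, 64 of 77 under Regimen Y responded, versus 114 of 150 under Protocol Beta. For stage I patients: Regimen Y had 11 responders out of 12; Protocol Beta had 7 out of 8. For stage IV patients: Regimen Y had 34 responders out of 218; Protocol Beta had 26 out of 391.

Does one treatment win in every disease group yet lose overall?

No

Stage III: Regimen Y 71/92 = 77.2%, Protocol Beta 91/134 = 67.9% → Regimen Y
Stage II: Regimen Y 64/77 = 83.1%, Protocol Beta 114/150 = 76.0% → Regimen Y
Stage I: Regimen Y 11/12 = 91.7%, Protocol Beta 7/8 = 87.5% → Regimen Y
Stage IV: Regimen Y 34/218 = 15.6%, Protocol Beta 26/391 = 6.6% → Regimen Y
Overall: Regimen Y 180/399 = 45.1%, Protocol Beta 238/683 = 34.8% → Regimen Y
Regimen Y wins overall and in every disease group — no reversal.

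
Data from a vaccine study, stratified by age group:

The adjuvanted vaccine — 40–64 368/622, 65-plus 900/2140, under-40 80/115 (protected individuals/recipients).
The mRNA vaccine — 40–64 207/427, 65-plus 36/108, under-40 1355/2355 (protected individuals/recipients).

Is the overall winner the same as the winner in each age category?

40–64: the adjuvanted vaccine 368/622 = 59.2%, the mRNA vaccine 207/427 = 48.5% → the adjuvanted vaccine
65-plus: the adjuvanted vaccine 900/2140 = 42.1%, the mRNA vaccine 36/108 = 33.3% → the adjuvanted vaccine
Under-40: the adjuvanted vaccine 80/115 = 69.6%, the mRNA vaccine 1355/2355 = 57.5% → the adjuvanted vaccine
Overall: the adjuvanted vaccine 1348/2877 = 46.9%, the mRNA vaccine 1598/2890 = 55.3% → the mRNA vaccine
The adjuvanted vaccine wins each age group but the mRNA vaccine wins overall — the comparison reverses. The adjuvanted vaccine's recipients skew toward 65-plus, which has a lower base rate.

No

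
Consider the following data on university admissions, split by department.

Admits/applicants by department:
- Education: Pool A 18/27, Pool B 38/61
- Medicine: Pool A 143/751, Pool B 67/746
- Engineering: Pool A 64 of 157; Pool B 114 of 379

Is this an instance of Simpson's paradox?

No

Education: Pool A 18/27 = 66.7%, Pool B 38/61 = 62.3% → Pool A
Medicine: Pool A 143/751 = 19.0%, Pool B 67/746 = 9.0% → Pool A
Engineering: Pool A 64/157 = 40.8%, Pool B 114/379 = 30.1% → Pool A
Overall: Pool A 225/935 = 24.1%, Pool B 219/1186 = 18.5% → Pool A
Pool A wins overall and in every department group — no reversal.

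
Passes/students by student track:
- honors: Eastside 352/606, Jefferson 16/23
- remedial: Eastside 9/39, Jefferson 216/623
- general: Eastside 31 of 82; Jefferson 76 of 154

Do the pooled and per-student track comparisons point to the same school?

No

Honors: Eastside 352/606 = 58.1%, Jefferson 16/23 = 69.6% → Jefferson
Remedial: Eastside 9/39 = 23.1%, Jefferson 216/623 = 34.7% → Jefferson
General: Eastside 31/82 = 37.8%, Jefferson 76/154 = 49.4% → Jefferson
Overall: Eastside 392/727 = 53.9%, Jefferson 308/800 = 38.5% → Eastside
Jefferson wins each student group but Eastside wins overall — the comparison reverses. Jefferson's students skew toward remedial, which has a lower base rate.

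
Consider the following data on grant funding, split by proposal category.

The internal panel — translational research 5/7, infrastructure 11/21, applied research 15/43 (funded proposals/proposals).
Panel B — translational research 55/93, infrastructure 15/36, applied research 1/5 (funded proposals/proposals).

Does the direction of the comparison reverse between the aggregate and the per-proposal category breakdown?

Translational research: the internal panel 5/7 = 71.4%, Panel B 55/93 = 59.1% → the internal panel
Infrastructure: the internal panel 11/21 = 52.4%, Panel B 15/36 = 41.7% → the internal panel
Applied research: the internal panel 15/43 = 34.9%, Panel B 1/5 = 20.0% → the internal panel
Overall: the internal panel 31/71 = 43.7%, Panel B 71/134 = 53.0% → Panel B
The internal panel wins each proposal group but Panel B wins overall — the comparison reverses. The internal panel's proposals skew toward applied research, which has a lower base rate.

Yes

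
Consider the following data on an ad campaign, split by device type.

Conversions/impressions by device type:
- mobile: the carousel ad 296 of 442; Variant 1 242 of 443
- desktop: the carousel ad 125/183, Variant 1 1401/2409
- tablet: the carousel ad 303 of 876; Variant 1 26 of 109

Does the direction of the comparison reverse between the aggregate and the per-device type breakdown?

Mobile: the carousel ad 296/442 = 67.0%, Variant 1 242/443 = 54.6% → the carousel ad
Desktop: the carousel ad 125/183 = 68.3%, Variant 1 1401/2409 = 58.2% → the carousel ad
Tablet: the carousel ad 303/876 = 34.6%, Variant 1 26/109 = 23.9% → the carousel ad
Overall: the carousel ad 724/1501 = 48.2%, Variant 1 1669/2961 = 56.4% → Variant 1
The carousel ad wins each device group but Variant 1 wins overall — the comparison reverses. The carousel ad's impressions skew toward tablet, which has a lower base rate.

Yes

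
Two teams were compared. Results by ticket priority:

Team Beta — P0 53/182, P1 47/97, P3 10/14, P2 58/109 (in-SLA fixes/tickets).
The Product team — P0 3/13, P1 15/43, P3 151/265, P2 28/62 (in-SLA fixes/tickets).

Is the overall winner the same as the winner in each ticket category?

P0: Team Beta 53/182 = 29.1%, the Product team 3/13 = 23.1% → Team Beta
P1: Team Beta 47/97 = 48.5%, the Product team 15/43 = 34.9% → Team Beta
P3: Team Beta 10/14 = 71.4%, the Product team 151/265 = 57.0% → Team Beta
P2: Team Beta 58/109 = 53.2%, the Product team 28/62 = 45.2% → Team Beta
Overall: Team Beta 168/402 = 41.8%, the Product team 197/383 = 51.4% → the Product team
Team Beta wins each ticket group but the Product team wins overall — the comparison reverses. Team Beta's tickets skew toward P0, which has a lower base rate.

No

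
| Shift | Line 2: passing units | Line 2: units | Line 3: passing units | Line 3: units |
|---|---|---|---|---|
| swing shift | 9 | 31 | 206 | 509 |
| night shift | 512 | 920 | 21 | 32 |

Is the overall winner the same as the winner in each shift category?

No

Swing shift: Line 2 9/31 = 29.0%, Line 3 206/509 = 40.5% → Line 3
Night shift: Line 2 512/920 = 55.7%, Line 3 21/32 = 65.6% → Line 3
Overall: Line 2 521/951 = 54.8%, Line 3 227/541 = 42.0% → Line 2
Line 3 wins each shift group but Line 2 wins overall — the comparison reverses. Line 3's units skew toward swing shift, which has a lower base rate.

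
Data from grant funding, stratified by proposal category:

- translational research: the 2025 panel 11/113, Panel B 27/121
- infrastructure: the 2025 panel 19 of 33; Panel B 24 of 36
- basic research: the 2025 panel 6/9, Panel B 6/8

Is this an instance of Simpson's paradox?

Translational research: the 2025 panel 11/113 = 9.7%, Panel B 27/121 = 22.3% → Panel B
Infrastructure: the 2025 panel 19/33 = 57.6%, Panel B 24/36 = 66.7% → Panel B
Basic research: the 2025 panel 6/9 = 66.7%, Panel B 6/8 = 75.0% → Panel B
Overall: the 2025 panel 36/155 = 23.2%, Panel B 57/165 = 34.5% → Panel B
Panel B wins overall and in every proposal group — no reversal.

No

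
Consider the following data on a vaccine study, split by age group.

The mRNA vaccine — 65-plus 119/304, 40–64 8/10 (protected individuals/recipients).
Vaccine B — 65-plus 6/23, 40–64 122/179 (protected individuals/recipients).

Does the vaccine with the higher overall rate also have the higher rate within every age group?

65-plus: the mRNA vaccine 119/304 = 39.1%, Vaccine B 6/23 = 26.1% → the mRNA vaccine
40–64: the mRNA vaccine 8/10 = 80.0%, Vaccine B 122/179 = 68.2% → the mRNA vaccine
Overall: the mRNA vaccine 127/314 = 40.4%, Vaccine B 128/202 = 63.4% → Vaccine B
The mRNA vaccine wins each age group but Vaccine B wins overall — the comparison reverses. The mRNA vaccine's recipients skew toward 65-plus, which has a lower base rate.

No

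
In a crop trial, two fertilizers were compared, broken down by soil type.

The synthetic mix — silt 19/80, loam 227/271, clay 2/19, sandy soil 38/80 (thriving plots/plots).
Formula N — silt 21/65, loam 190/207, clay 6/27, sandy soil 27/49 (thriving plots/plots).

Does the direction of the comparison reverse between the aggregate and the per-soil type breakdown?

Silt: the synthetic mix 19/80 = 23.8%, Formula N 21/65 = 32.3% → Formula N
Loam: the synthetic mix 227/271 = 83.8%, Formula N 190/207 = 91.8% → Formula N
Clay: the synthetic mix 2/19 = 10.5%, Formula N 6/27 = 22.2% → Formula N
Sandy soil: the synthetic mix 38/80 = 47.5%, Formula N 27/49 = 55.1% → Formula N
Overall: the synthetic mix 286/450 = 63.6%, Formula N 244/348 = 70.1% → Formula N
Formula N wins overall and in every soil group — no reversal.

No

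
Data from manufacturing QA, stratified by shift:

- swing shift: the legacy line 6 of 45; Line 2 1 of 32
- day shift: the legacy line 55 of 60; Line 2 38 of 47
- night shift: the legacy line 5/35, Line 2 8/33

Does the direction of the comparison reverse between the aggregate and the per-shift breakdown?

Swing shift: the legacy line 6/45 = 13.3%, Line 2 1/32 = 3.1% → the legacy line
Day shift: the legacy line 55/60 = 91.7%, Line 2 38/47 = 80.9% → the legacy line
Night shift: the legacy line 5/35 = 14.3%, Line 2 8/33 = 24.2% → Line 2
Overall: the legacy line 66/140 = 47.1%, Line 2 47/112 = 42.0% → the legacy line
Neither sweeps: the legacy line wins 2 of 3 groups, Line 2 wins 1. The legacy line wins overall but not every group — no Simpson reversal.

No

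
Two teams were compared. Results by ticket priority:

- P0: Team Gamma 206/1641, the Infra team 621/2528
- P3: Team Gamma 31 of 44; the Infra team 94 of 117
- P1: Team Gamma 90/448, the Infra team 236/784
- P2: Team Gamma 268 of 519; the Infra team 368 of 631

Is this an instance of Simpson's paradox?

P0: Team Gamma 206/1641 = 12.6%, the Infra team 621/2528 = 24.6% → the Infra team
P3: Team Gamma 31/44 = 70.5%, the Infra team 94/117 = 80.3% → the Infra team
P1: Team Gamma 90/448 = 20.1%, the Infra team 236/784 = 30.1% → the Infra team
P2: Team Gamma 268/519 = 51.6%, the Infra team 368/631 = 58.3% → the Infra team
Overall: Team Gamma 595/2652 = 22.4%, the Infra team 1319/4060 = 32.5% → the Infra team
The Infra team wins overall and in every ticket group — no reversal.

No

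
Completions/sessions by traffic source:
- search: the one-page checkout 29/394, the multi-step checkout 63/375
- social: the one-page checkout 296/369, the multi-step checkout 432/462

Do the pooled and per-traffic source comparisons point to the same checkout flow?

Yes

Search: the one-page checkout 29/394 = 7.4%, the multi-step checkout 63/375 = 16.8% → the multi-step checkout
Social: the one-page checkout 296/369 = 80.2%, the multi-step checkout 432/462 = 93.5% → the multi-step checkout
Overall: the one-page checkout 325/763 = 42.6%, the multi-step checkout 495/837 = 59.1% → the multi-step checkout
The multi-step checkout wins overall and in every traffic group — no reversal.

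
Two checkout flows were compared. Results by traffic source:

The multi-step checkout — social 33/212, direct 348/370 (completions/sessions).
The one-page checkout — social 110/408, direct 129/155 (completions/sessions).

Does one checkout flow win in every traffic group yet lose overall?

Social: the multi-step checkout 33/212 = 15.6%, the one-page checkout 110/408 = 27.0% → the one-page checkout
Direct: the multi-step checkout 348/370 = 94.1%, the one-page checkout 129/155 = 83.2% → the multi-step checkout
Overall: the multi-step checkout 381/582 = 65.5%, the one-page checkout 239/563 = 42.5% → the multi-step checkout
Neither sweeps: the multi-step checkout wins 1 of 2 groups, the one-page checkout wins 1. The multi-step checkout wins overall but not every group — no Simpson reversal.

No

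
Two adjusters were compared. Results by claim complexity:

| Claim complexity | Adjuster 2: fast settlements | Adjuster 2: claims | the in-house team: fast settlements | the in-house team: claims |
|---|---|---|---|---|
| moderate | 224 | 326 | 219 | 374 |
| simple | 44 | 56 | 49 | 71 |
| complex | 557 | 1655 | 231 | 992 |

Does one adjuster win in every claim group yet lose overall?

No

Moderate: Adjuster 2 224/326 = 68.7%, the in-house team 219/374 = 58.6% → Adjuster 2
Simple: Adjuster 2 44/56 = 78.6%, the in-house team 49/71 = 69.0% → Adjuster 2
Complex: Adjuster 2 557/1655 = 33.7%, the in-house team 231/992 = 23.3% → Adjuster 2
Overall: Adjuster 2 825/2037 = 40.5%, the in-house team 499/1437 = 34.7% → Adjuster 2
Adjuster 2 wins overall and in every claim group — no reversal.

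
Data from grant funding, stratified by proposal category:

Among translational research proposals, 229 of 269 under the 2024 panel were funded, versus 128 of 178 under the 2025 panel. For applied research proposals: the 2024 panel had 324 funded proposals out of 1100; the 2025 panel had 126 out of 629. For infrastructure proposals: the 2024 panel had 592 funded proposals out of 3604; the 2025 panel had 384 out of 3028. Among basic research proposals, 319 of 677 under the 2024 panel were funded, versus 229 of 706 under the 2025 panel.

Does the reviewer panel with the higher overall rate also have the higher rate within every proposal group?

Translational research: the 2024 panel 229/269 = 85.1%, the 2025 panel 128/178 = 71.9% → the 2024 panel
Applied research: the 2024 panel 324/1100 = 29.5%, the 2025 panel 126/629 = 20.0% → the 2024 panel
Infrastructure: the 2024 panel 592/3604 = 16.4%, the 2025 panel 384/3028 = 12.7% → the 2024 panel
Basic research: the 2024 panel 319/677 = 47.1%, the 2025 panel 229/706 = 32.4% → the 2024 panel
Overall: the 2024 panel 1464/5650 = 25.9%, the 2025 panel 867/4541 = 19.1% → the 2024 panel
The 2024 panel wins overall and in every proposal group — no reversal.

Yes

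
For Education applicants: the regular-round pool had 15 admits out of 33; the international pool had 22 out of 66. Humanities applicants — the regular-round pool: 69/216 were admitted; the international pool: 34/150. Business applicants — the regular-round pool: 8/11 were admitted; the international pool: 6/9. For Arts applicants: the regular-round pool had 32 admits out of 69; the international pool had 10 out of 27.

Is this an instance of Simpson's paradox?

No

Education: the regular-round pool 15/33 = 45.5%, the international pool 22/66 = 33.3% → the regular-round pool
Humanities: the regular-round pool 69/216 = 31.9%, the international pool 34/150 = 22.7% → the regular-round pool
Business: the regular-round pool 8/11 = 72.7%, the international pool 6/9 = 66.7% → the regular-round pool
Arts: the regular-round pool 32/69 = 46.4%, the international pool 10/27 = 37.0% → the regular-round pool
Overall: the regular-round pool 124/329 = 37.7%, the international pool 72/252 = 28.6% → the regular-round pool
The regular-round pool wins overall and in every department group — no reversal.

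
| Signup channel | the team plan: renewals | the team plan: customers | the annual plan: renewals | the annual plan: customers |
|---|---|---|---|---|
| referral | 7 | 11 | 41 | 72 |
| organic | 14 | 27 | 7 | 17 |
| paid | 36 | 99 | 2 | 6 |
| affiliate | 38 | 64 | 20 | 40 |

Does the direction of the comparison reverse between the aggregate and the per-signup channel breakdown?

Yes

Referral: the team plan 7/11 = 63.6%, the annual plan 41/72 = 56.9% → the team plan
Organic: the team plan 14/27 = 51.9%, the annual plan 7/17 = 41.2% → the team plan
Paid: the team plan 36/99 = 36.4%, the annual plan 2/6 = 33.3% → the team plan
Affiliate: the team plan 38/64 = 59.4%, the annual plan 20/40 = 50.0% → the team plan
Overall: the team plan 95/201 = 47.3%, the annual plan 70/135 = 51.9% → the annual plan
The team plan wins each signup group but the annual plan wins overall — the comparison reverses. The team plan's customers skew toward paid, which has a lower base rate.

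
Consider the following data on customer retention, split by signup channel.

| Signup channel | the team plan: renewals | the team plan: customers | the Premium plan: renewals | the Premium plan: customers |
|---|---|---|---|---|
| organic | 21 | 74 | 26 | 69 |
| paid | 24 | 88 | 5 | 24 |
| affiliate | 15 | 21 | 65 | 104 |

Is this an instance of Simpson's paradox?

Organic: the team plan 21/74 = 28.4%, the Premium plan 26/69 = 37.7% → the Premium plan
Paid: the team plan 24/88 = 27.3%, the Premium plan 5/24 = 20.8% → the team plan
Affiliate: the team plan 15/21 = 71.4%, the Premium plan 65/104 = 62.5% → the team plan
Overall: the team plan 60/183 = 32.8%, the Premium plan 96/197 = 48.7% → the Premium plan
Neither sweeps: the team plan wins 2 of 3 groups, the Premium plan wins 1. The Premium plan wins overall but not every group — no Simpson reversal.

No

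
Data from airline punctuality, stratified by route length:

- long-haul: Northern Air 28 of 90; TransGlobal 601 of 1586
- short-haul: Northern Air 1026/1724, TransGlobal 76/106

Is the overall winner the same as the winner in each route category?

No

Long-haul: Northern Air 28/90 = 31.1%, TransGlobal 601/1586 = 37.9% → TransGlobal
Short-haul: Northern Air 1026/1724 = 59.5%, TransGlobal 76/106 = 71.7% → TransGlobal
Overall: Northern Air 1054/1814 = 58.1%, TransGlobal 677/1692 = 40.0% → Northern Air
TransGlobal wins each route group but Northern Air wins overall — the comparison reverses. TransGlobal's flights skew toward long-haul, which has a lower base rate.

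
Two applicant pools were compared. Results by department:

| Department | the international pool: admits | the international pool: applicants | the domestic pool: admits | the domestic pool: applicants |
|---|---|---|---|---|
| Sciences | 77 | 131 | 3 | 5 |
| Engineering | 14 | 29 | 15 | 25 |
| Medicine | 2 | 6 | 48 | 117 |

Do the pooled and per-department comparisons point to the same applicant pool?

Sciences: the international pool 77/131 = 58.8%, the domestic pool 3/5 = 60.0% → the domestic pool
Engineering: the international pool 14/29 = 48.3%, the domestic pool 15/25 = 60.0% → the domestic pool
Medicine: the international pool 2/6 = 33.3%, the domestic pool 48/117 = 41.0% → the domestic pool
Overall: the international pool 93/166 = 56.0%, the domestic pool 66/147 = 44.9% → the international pool
The domestic pool wins each department group but the international pool wins overall — the comparison reverses. The domestic pool's applicants skew toward Medicine, which has a lower base rate.

No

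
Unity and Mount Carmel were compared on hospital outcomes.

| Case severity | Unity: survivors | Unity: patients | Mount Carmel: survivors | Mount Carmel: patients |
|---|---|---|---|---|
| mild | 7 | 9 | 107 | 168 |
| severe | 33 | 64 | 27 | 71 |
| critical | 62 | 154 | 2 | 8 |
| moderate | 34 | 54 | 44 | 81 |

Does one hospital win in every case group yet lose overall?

Mild: Unity 7/9 = 77.8%, Mount Carmel 107/168 = 63.7% → Unity
Severe: Unity 33/64 = 51.6%, Mount Carmel 27/71 = 38.0% → Unity
Critical: Unity 62/154 = 40.3%, Mount Carmel 2/8 = 25.0% → Unity
Moderate: Unity 34/54 = 63.0%, Mount Carmel 44/81 = 54.3% → Unity
Overall: Unity 136/281 = 48.4%, Mount Carmel 180/328 = 54.9% → Mount Carmel
Unity wins each case group but Mount Carmel wins overall — the comparison reverses. Unity's patients skew toward critical, which has a lower base rate.

Yes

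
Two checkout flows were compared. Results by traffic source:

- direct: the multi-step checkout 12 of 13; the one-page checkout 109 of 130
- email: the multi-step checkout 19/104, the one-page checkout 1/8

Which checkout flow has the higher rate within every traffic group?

the multi-step checkout

Direct: the multi-step checkout 12/13 = 92.3%, the one-page checkout 109/130 = 83.8% → the multi-step checkout
Email: the multi-step checkout 19/104 = 18.3%, the one-page checkout 1/8 = 12.5% → the multi-step checkout
The multi-step checkout has the higher rate in both groups.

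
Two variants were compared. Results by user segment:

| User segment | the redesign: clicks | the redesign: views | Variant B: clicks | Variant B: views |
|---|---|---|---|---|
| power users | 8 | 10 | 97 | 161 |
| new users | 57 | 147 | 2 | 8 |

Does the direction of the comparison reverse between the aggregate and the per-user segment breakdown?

Power users: the redesign 8/10 = 80.0%, Variant B 97/161 = 60.2% → the redesign
New users: the redesign 57/147 = 38.8%, Variant B 2/8 = 25.0% → the redesign
Overall: the redesign 65/157 = 41.4%, Variant B 99/169 = 58.6% → Variant B
The redesign wins each user group but Variant B wins overall — the comparison reverses. The redesign's views skew toward new users, which has a lower base rate.

Yes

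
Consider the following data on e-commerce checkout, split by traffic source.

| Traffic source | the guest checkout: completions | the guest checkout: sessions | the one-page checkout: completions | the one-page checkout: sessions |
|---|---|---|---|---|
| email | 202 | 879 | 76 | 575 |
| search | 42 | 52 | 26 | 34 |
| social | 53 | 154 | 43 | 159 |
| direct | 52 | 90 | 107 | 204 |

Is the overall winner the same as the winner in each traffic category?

Yes

Email: the guest checkout 202/879 = 23.0%, the one-page checkout 76/575 = 13.2% → the guest checkout
Search: the guest checkout 42/52 = 80.8%, the one-page checkout 26/34 = 76.5% → the guest checkout
Social: the guest checkout 53/154 = 34.4%, the one-page checkout 43/159 = 27.0% → the guest checkout
Direct: the guest checkout 52/90 = 57.8%, the one-page checkout 107/204 = 52.5% → the guest checkout
Overall: the guest checkout 349/1175 = 29.7%, the one-page checkout 252/972 = 25.9% → the guest checkout
The guest checkout wins overall and in every traffic group — no reversal.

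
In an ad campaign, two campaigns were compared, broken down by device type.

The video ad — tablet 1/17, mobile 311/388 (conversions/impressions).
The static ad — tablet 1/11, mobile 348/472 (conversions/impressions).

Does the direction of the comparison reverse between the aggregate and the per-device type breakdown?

Tablet: the video ad 1/17 = 5.9%, the static ad 1/11 = 9.1% → the static ad
Mobile: the video ad 311/388 = 80.2%, the static ad 348/472 = 73.7% → the video ad
Overall: the video ad 312/405 = 77.0%, the static ad 349/483 = 72.3% → the video ad
Neither sweeps: the video ad wins 1 of 2 groups, the static ad wins 1. The video ad wins overall but not every group — no Simpson reversal.

No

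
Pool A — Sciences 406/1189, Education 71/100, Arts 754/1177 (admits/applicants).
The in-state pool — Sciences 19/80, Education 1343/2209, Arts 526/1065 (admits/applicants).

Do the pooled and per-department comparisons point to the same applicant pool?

No

Sciences: Pool A 406/1189 = 34.1%, the in-state pool 19/80 = 23.8% → Pool A
Education: Pool A 71/100 = 71.0%, the in-state pool 1343/2209 = 60.8% → Pool A
Arts: Pool A 754/1177 = 64.1%, the in-state pool 526/1065 = 49.4% → Pool A
Overall: Pool A 1231/2466 = 49.9%, the in-state pool 1888/3354 = 56.3% → the in-state pool
Pool A wins each department group but the in-state pool wins overall — the comparison reverses. Pool A's applicants skew toward Sciences, which has a lower base rate.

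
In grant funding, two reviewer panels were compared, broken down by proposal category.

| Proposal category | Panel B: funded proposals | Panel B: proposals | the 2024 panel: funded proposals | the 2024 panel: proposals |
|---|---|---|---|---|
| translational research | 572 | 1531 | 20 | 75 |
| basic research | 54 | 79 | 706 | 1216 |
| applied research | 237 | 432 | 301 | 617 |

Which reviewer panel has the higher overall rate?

the 2024 panel

Translational research: Panel B 572/1531 = 37.4%, the 2024 panel 20/75 = 26.7% → Panel B
Basic research: Panel B 54/79 = 68.4%, the 2024 panel 706/1216 = 58.1% → Panel B
Applied research: Panel B 237/432 = 54.9%, the 2024 panel 301/617 = 48.8% → Panel B
Overall: Panel B 863/2042 = 42.3%, the 2024 panel 1027/1908 = 53.8% → the 2024 panel
(Panel B wins every proposal group but the 2024 panel wins overall — Panel B's proposals skew toward the low-rate translational research group.)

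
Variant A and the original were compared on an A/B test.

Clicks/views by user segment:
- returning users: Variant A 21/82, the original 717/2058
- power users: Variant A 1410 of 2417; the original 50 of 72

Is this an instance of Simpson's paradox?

Returning users: Variant A 21/82 = 25.6%, the original 717/2058 = 34.8% → the original
Power users: Variant A 1410/2417 = 58.3%, the original 50/72 = 69.4% → the original
Overall: Variant A 1431/2499 = 57.3%, the original 767/2130 = 36.0% → Variant A
The original wins each user group but Variant A wins overall — the comparison reverses. The original's views skew toward returning users, which has a lower base rate.

Yes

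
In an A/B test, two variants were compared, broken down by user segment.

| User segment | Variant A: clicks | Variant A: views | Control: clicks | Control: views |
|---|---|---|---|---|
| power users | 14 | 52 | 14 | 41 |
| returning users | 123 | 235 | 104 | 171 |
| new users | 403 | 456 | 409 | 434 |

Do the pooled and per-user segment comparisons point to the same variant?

Yes

Power users: Variant A 14/52 = 26.9%, Control 14/41 = 34.1% → Control
Returning users: Variant A 123/235 = 52.3%, Control 104/171 = 60.8% → Control
New users: Variant A 403/456 = 88.4%, Control 409/434 = 94.2% → Control
Overall: Variant A 540/743 = 72.7%, Control 527/646 = 81.6% → Control
Control wins overall and in every user group — no reversal.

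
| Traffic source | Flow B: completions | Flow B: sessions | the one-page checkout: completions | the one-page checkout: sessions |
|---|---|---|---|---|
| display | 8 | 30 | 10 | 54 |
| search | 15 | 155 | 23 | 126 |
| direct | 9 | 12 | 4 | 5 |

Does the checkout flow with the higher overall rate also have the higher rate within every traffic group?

Display: Flow B 8/30 = 26.7%, the one-page checkout 10/54 = 18.5% → Flow B
Search: Flow B 15/155 = 9.7%, the one-page checkout 23/126 = 18.3% → the one-page checkout
Direct: Flow B 9/12 = 75.0%, the one-page checkout 4/5 = 80.0% → the one-page checkout
Overall: Flow B 32/197 = 16.2%, the one-page checkout 37/185 = 20.0% → the one-page checkout
Neither sweeps: Flow B wins 1 of 3 groups, the one-page checkout wins 2. The one-page checkout wins overall but not every group — no Simpson reversal.

No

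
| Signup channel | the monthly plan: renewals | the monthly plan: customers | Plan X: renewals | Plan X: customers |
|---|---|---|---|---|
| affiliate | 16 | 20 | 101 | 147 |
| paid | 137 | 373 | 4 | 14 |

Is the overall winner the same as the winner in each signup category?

No

Affiliate: the monthly plan 16/20 = 80.0%, Plan X 101/147 = 68.7% → the monthly plan
Paid: the monthly plan 137/373 = 36.7%, Plan X 4/14 = 28.6% → the monthly plan
Overall: the monthly plan 153/393 = 38.9%, Plan X 105/161 = 65.2% → Plan X
The monthly plan wins each signup group but Plan X wins overall — the comparison reverses. The monthly plan's customers skew toward paid, which has a lower base rate.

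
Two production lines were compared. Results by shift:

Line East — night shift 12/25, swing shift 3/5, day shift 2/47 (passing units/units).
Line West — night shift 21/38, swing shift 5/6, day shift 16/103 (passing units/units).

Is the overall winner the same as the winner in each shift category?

Night shift: Line East 12/25 = 48.0%, Line West 21/38 = 55.3% → Line West
Swing shift: Line East 3/5 = 60.0%, Line West 5/6 = 83.3% → Line West
Day shift: Line East 2/47 = 4.3%, Line West 16/103 = 15.5% → Line West
Overall: Line East 17/77 = 22.1%, Line West 42/147 = 28.6% → Line West
Line West wins overall and in every shift group — no reversal.

Yes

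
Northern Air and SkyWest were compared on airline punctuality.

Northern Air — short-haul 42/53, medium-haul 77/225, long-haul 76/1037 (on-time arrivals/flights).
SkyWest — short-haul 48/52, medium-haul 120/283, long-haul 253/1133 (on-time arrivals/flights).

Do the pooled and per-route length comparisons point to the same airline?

Yes

Short-haul: Northern Air 42/53 = 79.2%, SkyWest 48/52 = 92.3% → SkyWest
Medium-haul: Northern Air 77/225 = 34.2%, SkyWest 120/283 = 42.4% → SkyWest
Long-haul: Northern Air 76/1037 = 7.3%, SkyWest 253/1133 = 22.3% → SkyWest
Overall: Northern Air 195/1315 = 14.8%, SkyWest 421/1468 = 28.7% → SkyWest
SkyWest wins overall and in every route group — no reversal.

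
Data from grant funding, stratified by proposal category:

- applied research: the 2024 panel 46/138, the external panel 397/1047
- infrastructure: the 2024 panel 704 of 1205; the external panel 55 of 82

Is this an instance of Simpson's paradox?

Yes

Applied research: the 2024 panel 46/138 = 33.3%, the external panel 397/1047 = 37.9% → the external panel
Infrastructure: the 2024 panel 704/1205 = 58.4%, the external panel 55/82 = 67.1% → the external panel
Overall: the 2024 panel 750/1343 = 55.8%, the external panel 452/1129 = 40.0% → the 2024 panel
The external panel wins each proposal group but the 2024 panel wins overall — the comparison reverses. The external panel's proposals skew toward applied research, which has a lower base rate.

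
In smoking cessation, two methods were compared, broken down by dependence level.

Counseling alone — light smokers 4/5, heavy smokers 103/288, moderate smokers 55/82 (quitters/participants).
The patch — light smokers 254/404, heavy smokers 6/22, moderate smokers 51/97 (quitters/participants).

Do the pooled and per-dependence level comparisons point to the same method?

No

Light smokers: counseling alone 4/5 = 80.0%, the patch 254/404 = 62.9% → counseling alone
Heavy smokers: counseling alone 103/288 = 35.8%, the patch 6/22 = 27.3% → counseling alone
Moderate smokers: counseling alone 55/82 = 67.1%, the patch 51/97 = 52.6% → counseling alone
Overall: counseling alone 162/375 = 43.2%, the patch 311/523 = 59.5% → the patch
Counseling alone wins each dependence group but the patch wins overall — the comparison reverses. Counseling alone's participants skew toward heavy smokers, which has a lower base rate.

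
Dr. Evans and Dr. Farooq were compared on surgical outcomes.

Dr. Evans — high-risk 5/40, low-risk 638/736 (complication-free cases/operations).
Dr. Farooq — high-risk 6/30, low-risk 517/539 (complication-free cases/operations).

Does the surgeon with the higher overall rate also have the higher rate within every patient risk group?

Yes

High-risk: Dr. Evans 5/40 = 12.5%, Dr. Farooq 6/30 = 20.0% → Dr. Farooq
Low-risk: Dr. Evans 638/736 = 86.7%, Dr. Farooq 517/539 = 95.9% → Dr. Farooq
Overall: Dr. Evans 643/776 = 82.9%, Dr. Farooq 523/569 = 91.9% → Dr. Farooq
Dr. Farooq wins overall and in every patient risk group — no reversal.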